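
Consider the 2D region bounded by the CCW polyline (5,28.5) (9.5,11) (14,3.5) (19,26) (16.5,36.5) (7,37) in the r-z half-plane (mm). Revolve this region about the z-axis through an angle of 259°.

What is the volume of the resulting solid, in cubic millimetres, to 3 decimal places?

Volume = 16392.299 mm³

Profile (r,z), 6 vertices: (5,28.5) (9.5,11) (14,3.5) (19,26) (16.5,36.5) (7,37)
edge 0: (5,28.5)→(9.5,11)  cross = 5·11 − 9.5·28.5 = -215.7500; (r_i+r_j)·cross = 14.5·-215.7500 = -3128.3750
edge 1: (9.5,11)→(14,3.5)  cross = 9.5·3.5 − 14·11 = -120.7500; (r_i+r_j)·cross = 23.5·-120.7500 = -2837.6250
edge 2: (14,3.5)→(19,26)  cross = 14·26 − 19·3.5 = 297.5000; (r_i+r_j)·cross = 33·297.5000 = 9817.5000
edge 3: (19,26)→(16.5,36.5)  cross = 19·36.5 − 16.5·26 = 264.5000; (r_i+r_j)·cross = 35.5·264.5000 = 9389.7500
edge 4: (16.5,36.5)→(7,37)  cross = 16.5·37 − 7·36.5 = 355.0000; (r_i+r_j)·cross = 23.5·355.0000 = 8342.5000
edge 5: (7,37)→(5,28.5)  cross = 7·28.5 − 5·37 = 14.5000; (r_i+r_j)·cross = 12·14.5000 = 174.0000
Σcross = 595.0000 → A = |Σcross|/2 = 297.5000 mm²
Σ(r_i+r_j)·cross = 21757.7500 → first moment M = |Σ|/6 = 3626.2917
R_c = M/A = 3626.2917/297.5000 = 12.1892 mm
θ = 259° = 4.520403 rad
V = θ·R_c·A = 4.520403·12.1892·297.5000 = 16392.299 mm³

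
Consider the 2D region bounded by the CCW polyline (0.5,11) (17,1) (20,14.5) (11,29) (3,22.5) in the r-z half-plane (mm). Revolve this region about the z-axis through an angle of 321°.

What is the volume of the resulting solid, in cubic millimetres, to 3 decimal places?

Volume = 19118.905 mm³

Profile (r,z), 5 vertices: (0.5,11) (17,1) (20,14.5) (11,29) (3,22.5)
edge 0: (0.5,11)→(17,1)  cross = 0.5·1 − 17·11 = -186.5000; (r_i+r_j)·cross = 17.5·-186.5000 = -3263.7500
edge 1: (17,1)→(20,14.5)  cross = 17·14.5 − 20·1 = 226.5000; (r_i+r_j)·cross = 37·226.5000 = 8380.5000
edge 2: (20,14.5)→(11,29)  cross = 20·29 − 11·14.5 = 420.5000; (r_i+r_j)·cross = 31·420.5000 = 13035.5000
edge 3: (11,29)→(3,22.5)  cross = 11·22.5 − 3·29 = 160.5000; (r_i+r_j)·cross = 14·160.5000 = 2247.0000
edge 4: (3,22.5)→(0.5,11)  cross = 3·11 − 0.5·22.5 = 21.7500; (r_i+r_j)·cross = 3.5·21.7500 = 76.1250
Σcross = 642.7500 → A = |Σcross|/2 = 321.3750 mm²
Σ(r_i+r_j)·cross = 20475.3750 → first moment M = |Σ|/6 = 3412.5625
R_c = M/A = 3412.5625/321.3750 = 10.6186 mm
θ = 321° = 5.602507 rad
V = θ·R_c·A = 5.602507·10.6186·321.3750 = 19118.905 mm³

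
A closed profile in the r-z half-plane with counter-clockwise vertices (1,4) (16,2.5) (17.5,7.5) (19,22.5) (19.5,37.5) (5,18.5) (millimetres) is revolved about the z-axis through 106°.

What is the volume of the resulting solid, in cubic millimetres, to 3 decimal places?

Volume = 7854.229 mm³

Profile (r,z), 6 vertices: (1,4) (16,2.5) (17.5,7.5) (19,22.5) (19.5,37.5) (5,18.5)
edge 0: (1,4)→(16,2.5)  cross = 1·2.5 − 16·4 = -61.5000; (r_i+r_j)·cross = 17·-61.5000 = -1045.5000
edge 1: (16,2.5)→(17.5,7.5)  cross = 16·7.5 − 17.5·2.5 = 76.2500; (r_i+r_j)·cross = 33.5·76.2500 = 2554.3750
edge 2: (17.5,7.5)→(19,22.5)  cross = 17.5·22.5 − 19·7.5 = 251.2500; (r_i+r_j)·cross = 36.5·251.2500 = 9170.6250
edge 3: (19,22.5)→(19.5,37.5)  cross = 19·37.5 − 19.5·22.5 = 273.7500; (r_i+r_j)·cross = 38.5·273.7500 = 10539.3750
edge 4: (19.5,37.5)→(5,18.5)  cross = 19.5·18.5 − 5·37.5 = 173.2500; (r_i+r_j)·cross = 24.5·173.2500 = 4244.6250
edge 5: (5,18.5)→(1,4)  cross = 5·4 − 1·18.5 = 1.5000; (r_i+r_j)·cross = 6·1.5000 = 9.0000
Σcross = 714.5000 → A = |Σcross|/2 = 357.2500 mm²
Σ(r_i+r_j)·cross = 25472.5000 → first moment M = |Σ|/6 = 4245.4167
R_c = M/A = 4245.4167/357.2500 = 11.8836 mm
θ = 106° = 1.850049 rad
V = θ·R_c·A = 1.850049·11.8836·357.2500 = 7854.229 mm³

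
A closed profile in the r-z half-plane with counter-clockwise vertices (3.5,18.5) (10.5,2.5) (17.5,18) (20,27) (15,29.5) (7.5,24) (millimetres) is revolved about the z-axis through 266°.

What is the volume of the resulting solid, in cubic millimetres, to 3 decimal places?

Profile (r,z), 6 vertices: (3.5,18.5) (10.5,2.5) (17.5,18) (20,27) (15,29.5) (7.5,24)
edge 0: (3.5,18.5)→(10.5,2.5)  cross = 3.5·2.5 − 10.5·18.5 = -185.5000; (r_i+r_j)·cross = 14·-185.5000 = -2597.0000
edge 1: (10.5,2.5)→(17.5,18)  cross = 10.5·18 − 17.5·2.5 = 145.2500; (r_i+r_j)·cross = 28·145.2500 = 4067.0000
edge 2: (17.5,18)→(20,27)  cross = 17.5·27 − 20·18 = 112.5000; (r_i+r_j)·cross = 37.5·112.5000 = 4218.7500
edge 3: (20,27)→(15,29.5)  cross = 20·29.5 − 15·27 = 185.0000; (r_i+r_j)·cross = 35·185.0000 = 6475.0000
edge 4: (15,29.5)→(7.5,24)  cross = 15·24 − 7.5·29.5 = 138.7500; (r_i+r_j)·cross = 22.5·138.7500 = 3121.8750
edge 5: (7.5,24)→(3.5,18.5)  cross = 7.5·18.5 − 3.5·24 = 54.7500; (r_i+r_j)·cross = 11·54.7500 = 602.2500
Σcross = 450.7500 → A = |Σcross|/2 = 225.3750 mm²
Σ(r_i+r_j)·cross = 15887.8750 → first moment M = |Σ|/6 = 2647.9792
R_c = M/A = 2647.9792/225.3750 = 11.7492 mm
θ = 266° = 4.642576 rad
V = θ·R_c·A = 4.642576·11.7492·225.3750 = 12293.444 mm³

Volume = 12293.444 mm³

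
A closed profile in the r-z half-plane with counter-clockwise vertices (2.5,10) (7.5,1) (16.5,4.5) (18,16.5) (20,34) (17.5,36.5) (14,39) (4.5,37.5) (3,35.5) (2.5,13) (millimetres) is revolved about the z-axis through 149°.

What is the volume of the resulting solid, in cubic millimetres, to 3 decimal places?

Volume = 14726.374 mm³

Profile (r,z), 10 vertices: (2.5,10) (7.5,1) (16.5,4.5) (18,16.5) (20,34) (17.5,36.5) (14,39) (4.5,37.5) (3,35.5) (2.5,13)
edge 0: (2.5,10)→(7.5,1)  cross = 2.5·1 − 7.5·10 = -72.5000; (r_i+r_j)·cross = 10·-72.5000 = -725.0000
edge 1: (7.5,1)→(16.5,4.5)  cross = 7.5·4.5 − 16.5·1 = 17.2500; (r_i+r_j)·cross = 24·17.2500 = 414.0000
edge 2: (16.5,4.5)→(18,16.5)  cross = 16.5·16.5 − 18·4.5 = 191.2500; (r_i+r_j)·cross = 34.5·191.2500 = 6598.1250
edge 3: (18,16.5)→(20,34)  cross = 18·34 − 20·16.5 = 282.0000; (r_i+r_j)·cross = 38·282.0000 = 10716.0000
edge 4: (20,34)→(17.5,36.5)  cross = 20·36.5 − 17.5·34 = 135.0000; (r_i+r_j)·cross = 37.5·135.0000 = 5062.5000
edge 5: (17.5,36.5)→(14,39)  cross = 17.5·39 − 14·36.5 = 171.5000; (r_i+r_j)·cross = 31.5·171.5000 = 5402.2500
edge 6: (14,39)→(4.5,37.5)  cross = 14·37.5 − 4.5·39 = 349.5000; (r_i+r_j)·cross = 18.5·349.5000 = 6465.7500
edge 7: (4.5,37.5)→(3,35.5)  cross = 4.5·35.5 − 3·37.5 = 47.2500; (r_i+r_j)·cross = 7.5·47.2500 = 354.3750
edge 8: (3,35.5)→(2.5,13)  cross = 3·13 − 2.5·35.5 = -49.7500; (r_i+r_j)·cross = 5.5·-49.7500 = -273.6250
edge 9: (2.5,13)→(2.5,10)  cross = 2.5·10 − 2.5·13 = -7.5000; (r_i+r_j)·cross = 5·-7.5000 = -37.5000
Σcross = 1064.0000 → A = |Σcross|/2 = 532.0000 mm²
Σ(r_i+r_j)·cross = 33976.8750 → first moment M = |Σ|/6 = 5662.8125
R_c = M/A = 5662.8125/532.0000 = 10.6444 mm
θ = 149° = 2.600541 rad
V = θ·R_c·A = 2.600541·10.6444·532.0000 = 14726.374 mm³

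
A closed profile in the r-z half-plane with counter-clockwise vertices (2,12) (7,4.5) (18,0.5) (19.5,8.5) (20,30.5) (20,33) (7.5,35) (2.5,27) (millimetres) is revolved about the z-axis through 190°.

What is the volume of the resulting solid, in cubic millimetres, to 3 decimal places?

Volume = 19356.640 mm³

Profile (r,z), 8 vertices: (2,12) (7,4.5) (18,0.5) (19.5,8.5) (20,30.5) (20,33) (7.5,35) (2.5,27)
edge 0: (2,12)→(7,4.5)  cross = 2·4.5 − 7·12 = -75.0000; (r_i+r_j)·cross = 9·-75.0000 = -675.0000
edge 1: (7,4.5)→(18,0.5)  cross = 7·0.5 − 18·4.5 = -77.5000; (r_i+r_j)·cross = 25·-77.5000 = -1937.5000
edge 2: (18,0.5)→(19.5,8.5)  cross = 18·8.5 − 19.5·0.5 = 143.2500; (r_i+r_j)·cross = 37.5·143.2500 = 5371.8750
edge 3: (19.5,8.5)→(20,30.5)  cross = 19.5·30.5 − 20·8.5 = 424.7500; (r_i+r_j)·cross = 39.5·424.7500 = 16777.6250
edge 4: (20,30.5)→(20,33)  cross = 20·33 − 20·30.5 = 50.0000; (r_i+r_j)·cross = 40·50.0000 = 2000.0000
edge 5: (20,33)→(7.5,35)  cross = 20·35 − 7.5·33 = 452.5000; (r_i+r_j)·cross = 27.5·452.5000 = 12443.7500
edge 6: (7.5,35)→(2.5,27)  cross = 7.5·27 − 2.5·35 = 115.0000; (r_i+r_j)·cross = 10·115.0000 = 1150.0000
edge 7: (2.5,27)→(2,12)  cross = 2.5·12 − 2·27 = -24.0000; (r_i+r_j)·cross = 4.5·-24.0000 = -108.0000
Σcross = 1009.0000 → A = |Σcross|/2 = 504.5000 mm²
Σ(r_i+r_j)·cross = 35022.7500 → first moment M = |Σ|/6 = 5837.1250
R_c = M/A = 5837.1250/504.5000 = 11.5701 mm
θ = 190° = 3.316126 rad
V = θ·R_c·A = 3.316126·11.5701·504.5000 = 19356.640 mm³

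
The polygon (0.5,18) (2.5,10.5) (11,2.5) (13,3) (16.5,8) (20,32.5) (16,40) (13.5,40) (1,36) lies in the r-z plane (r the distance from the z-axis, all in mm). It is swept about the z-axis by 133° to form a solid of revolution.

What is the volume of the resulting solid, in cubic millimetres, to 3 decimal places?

Volume = 12866.028 mm³

Profile (r,z), 9 vertices: (0.5,18) (2.5,10.5) (11,2.5) (13,3) (16.5,8) (20,32.5) (16,40) (13.5,40) (1,36)
edge 0: (0.5,18)→(2.5,10.5)  cross = 0.5·10.5 − 2.5·18 = -39.7500; (r_i+r_j)·cross = 3·-39.7500 = -119.2500
edge 1: (2.5,10.5)→(11,2.5)  cross = 2.5·2.5 − 11·10.5 = -109.2500; (r_i+r_j)·cross = 13.5·-109.2500 = -1474.8750
edge 2: (11,2.5)→(13,3)  cross = 11·3 − 13·2.5 = 0.5000; (r_i+r_j)·cross = 24·0.5000 = 12.0000
edge 3: (13,3)→(16.5,8)  cross = 13·8 − 16.5·3 = 54.5000; (r_i+r_j)·cross = 29.5·54.5000 = 1607.7500
edge 4: (16.5,8)→(20,32.5)  cross = 16.5·32.5 − 20·8 = 376.2500; (r_i+r_j)·cross = 36.5·376.2500 = 13733.1250
edge 5: (20,32.5)→(16,40)  cross = 20·40 − 16·32.5 = 280.0000; (r_i+r_j)·cross = 36·280.0000 = 10080.0000
edge 6: (16,40)→(13.5,40)  cross = 16·40 − 13.5·40 = 100.0000; (r_i+r_j)·cross = 29.5·100.0000 = 2950.0000
edge 7: (13.5,40)→(1,36)  cross = 13.5·36 − 1·40 = 446.0000; (r_i+r_j)·cross = 14.5·446.0000 = 6467.0000
edge 8: (1,36)→(0.5,18)  cross = 1·18 − 0.5·36 = 0.0000; (r_i+r_j)·cross = 1.5·0.0000 = 0.0000
Σcross = 1108.2500 → A = |Σcross|/2 = 554.1250 mm²
Σ(r_i+r_j)·cross = 33255.7500 → first moment M = |Σ|/6 = 5542.6250
R_c = M/A = 5542.6250/554.1250 = 10.0025 mm
θ = 133° = 2.321288 rad
V = θ·R_c·A = 2.321288·10.0025·554.1250 = 12866.028 mm³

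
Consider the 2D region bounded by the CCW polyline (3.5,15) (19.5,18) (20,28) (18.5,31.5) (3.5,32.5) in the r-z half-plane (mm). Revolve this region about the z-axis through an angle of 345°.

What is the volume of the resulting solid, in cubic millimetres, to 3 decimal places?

Profile (r,z), 5 vertices: (3.5,15) (19.5,18) (20,28) (18.5,31.5) (3.5,32.5)
edge 0: (3.5,15)→(19.5,18)  cross = 3.5·18 − 19.5·15 = -229.5000; (r_i+r_j)·cross = 23·-229.5000 = -5278.5000
edge 1: (19.5,18)→(20,28)  cross = 19.5·28 − 20·18 = 186.0000; (r_i+r_j)·cross = 39.5·186.0000 = 7347.0000
edge 2: (20,28)→(18.5,31.5)  cross = 20·31.5 − 18.5·28 = 112.0000; (r_i+r_j)·cross = 38.5·112.0000 = 4312.0000
edge 3: (18.5,31.5)→(3.5,32.5)  cross = 18.5·32.5 − 3.5·31.5 = 491.0000; (r_i+r_j)·cross = 22·491.0000 = 10802.0000
edge 4: (3.5,32.5)→(3.5,15)  cross = 3.5·15 − 3.5·32.5 = -61.2500; (r_i+r_j)·cross = 7·-61.2500 = -428.7500
Σcross = 498.2500 → A = |Σcross|/2 = 249.1250 mm²
Σ(r_i+r_j)·cross = 16753.7500 → first moment M = |Σ|/6 = 2792.2917
R_c = M/A = 2792.2917/249.1250 = 11.2084 mm
θ = 345° = 6.021386 rad
V = θ·R_c·A = 6.021386·11.2084·249.1250 = 16813.466 mm³

Volume = 16813.466 mm³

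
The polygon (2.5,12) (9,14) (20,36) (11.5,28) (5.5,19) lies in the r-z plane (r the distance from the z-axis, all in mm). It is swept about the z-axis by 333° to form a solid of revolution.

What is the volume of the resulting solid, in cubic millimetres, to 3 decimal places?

Volume = 6083.171 mm³

Profile (r,z), 5 vertices: (2.5,12) (9,14) (20,36) (11.5,28) (5.5,19)
edge 0: (2.5,12)→(9,14)  cross = 2.5·14 − 9·12 = -73.0000; (r_i+r_j)·cross = 11.5·-73.0000 = -839.5000
edge 1: (9,14)→(20,36)  cross = 9·36 − 20·14 = 44.0000; (r_i+r_j)·cross = 29·44.0000 = 1276.0000
edge 2: (20,36)→(11.5,28)  cross = 20·28 − 11.5·36 = 146.0000; (r_i+r_j)·cross = 31.5·146.0000 = 4599.0000
edge 3: (11.5,28)→(5.5,19)  cross = 11.5·19 − 5.5·28 = 64.5000; (r_i+r_j)·cross = 17·64.5000 = 1096.5000
edge 4: (5.5,19)→(2.5,12)  cross = 5.5·12 − 2.5·19 = 18.5000; (r_i+r_j)·cross = 8·18.5000 = 148.0000
Σcross = 200.0000 → A = |Σcross|/2 = 100.0000 mm²
Σ(r_i+r_j)·cross = 6280.0000 → first moment M = |Σ|/6 = 1046.6667
R_c = M/A = 1046.6667/100.0000 = 10.4667 mm
θ = 333° = 5.811946 rad
V = θ·R_c·A = 5.811946·10.4667·100.0000 = 6083.171 mm³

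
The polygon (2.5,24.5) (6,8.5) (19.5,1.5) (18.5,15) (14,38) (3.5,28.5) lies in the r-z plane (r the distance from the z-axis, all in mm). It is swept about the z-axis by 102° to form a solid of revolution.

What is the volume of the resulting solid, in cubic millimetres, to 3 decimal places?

Profile (r,z), 6 vertices: (2.5,24.5) (6,8.5) (19.5,1.5) (18.5,15) (14,38) (3.5,28.5)
edge 0: (2.5,24.5)→(6,8.5)  cross = 2.5·8.5 − 6·24.5 = -125.7500; (r_i+r_j)·cross = 8.5·-125.7500 = -1068.8750
edge 1: (6,8.5)→(19.5,1.5)  cross = 6·1.5 − 19.5·8.5 = -156.7500; (r_i+r_j)·cross = 25.5·-156.7500 = -3997.1250
edge 2: (19.5,1.5)→(18.5,15)  cross = 19.5·15 − 18.5·1.5 = 264.7500; (r_i+r_j)·cross = 38·264.7500 = 10060.5000
edge 3: (18.5,15)→(14,38)  cross = 18.5·38 − 14·15 = 493.0000; (r_i+r_j)·cross = 32.5·493.0000 = 16022.5000
edge 4: (14,38)→(3.5,28.5)  cross = 14·28.5 − 3.5·38 = 266.0000; (r_i+r_j)·cross = 17.5·266.0000 = 4655.0000
edge 5: (3.5,28.5)→(2.5,24.5)  cross = 3.5·24.5 − 2.5·28.5 = 14.5000; (r_i+r_j)·cross = 6·14.5000 = 87.0000
Σcross = 755.7500 → A = |Σcross|/2 = 377.8750 mm²
Σ(r_i+r_j)·cross = 25759.0000 → first moment M = |Σ|/6 = 4293.1667
R_c = M/A = 4293.1667/377.8750 = 11.3613 mm
θ = 102° = 1.780236 rad
V = θ·R_c·A = 1.780236·11.3613·377.8750 = 7642.849 mm³

Volume = 7642.849 mm³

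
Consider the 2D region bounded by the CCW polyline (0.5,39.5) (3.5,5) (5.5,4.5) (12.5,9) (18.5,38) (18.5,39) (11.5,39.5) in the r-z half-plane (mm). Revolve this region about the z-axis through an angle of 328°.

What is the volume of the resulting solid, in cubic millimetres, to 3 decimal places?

Volume = 22096.549 mm³

Profile (r,z), 7 vertices: (0.5,39.5) (3.5,5) (5.5,4.5) (12.5,9) (18.5,38) (18.5,39) (11.5,39.5)
edge 0: (0.5,39.5)→(3.5,5)  cross = 0.5·5 − 3.5·39.5 = -135.7500; (r_i+r_j)·cross = 4·-135.7500 = -543.0000
edge 1: (3.5,5)→(5.5,4.5)  cross = 3.5·4.5 − 5.5·5 = -11.7500; (r_i+r_j)·cross = 9·-11.7500 = -105.7500
edge 2: (5.5,4.5)→(12.5,9)  cross = 5.5·9 − 12.5·4.5 = -6.7500; (r_i+r_j)·cross = 18·-6.7500 = -121.5000
edge 3: (12.5,9)→(18.5,38)  cross = 12.5·38 − 18.5·9 = 308.5000; (r_i+r_j)·cross = 31·308.5000 = 9563.5000
edge 4: (18.5,38)→(18.5,39)  cross = 18.5·39 − 18.5·38 = 18.5000; (r_i+r_j)·cross = 37·18.5000 = 684.5000
edge 5: (18.5,39)→(11.5,39.5)  cross = 18.5·39.5 − 11.5·39 = 282.2500; (r_i+r_j)·cross = 30·282.2500 = 8467.5000
edge 6: (11.5,39.5)→(0.5,39.5)  cross = 11.5·39.5 − 0.5·39.5 = 434.5000; (r_i+r_j)·cross = 12·434.5000 = 5214.0000
Σcross = 889.5000 → A = |Σcross|/2 = 444.7500 mm²
Σ(r_i+r_j)·cross = 23159.2500 → first moment M = |Σ|/6 = 3859.8750
R_c = M/A = 3859.8750/444.7500 = 8.6788 mm
θ = 328° = 5.724680 rad
V = θ·R_c·A = 5.724680·8.6788·444.7500 = 22096.549 mm³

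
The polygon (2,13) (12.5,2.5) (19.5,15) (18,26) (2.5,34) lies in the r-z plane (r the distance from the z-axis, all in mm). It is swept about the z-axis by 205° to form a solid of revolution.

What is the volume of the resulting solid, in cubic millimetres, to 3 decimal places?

Volume = 13177.199 mm³

Profile (r,z), 5 vertices: (2,13) (12.5,2.5) (19.5,15) (18,26) (2.5,34)
edge 0: (2,13)→(12.5,2.5)  cross = 2·2.5 − 12.5·13 = -157.5000; (r_i+r_j)·cross = 14.5·-157.5000 = -2283.7500
edge 1: (12.5,2.5)→(19.5,15)  cross = 12.5·15 − 19.5·2.5 = 138.7500; (r_i+r_j)·cross = 32·138.7500 = 4440.0000
edge 2: (19.5,15)→(18,26)  cross = 19.5·26 − 18·15 = 237.0000; (r_i+r_j)·cross = 37.5·237.0000 = 8887.5000
edge 3: (18,26)→(2.5,34)  cross = 18·34 − 2.5·26 = 547.0000; (r_i+r_j)·cross = 20.5·547.0000 = 11213.5000
edge 4: (2.5,34)→(2,13)  cross = 2.5·13 − 2·34 = -35.5000; (r_i+r_j)·cross = 4.5·-35.5000 = -159.7500
Σcross = 729.7500 → A = |Σcross|/2 = 364.8750 mm²
Σ(r_i+r_j)·cross = 22097.5000 → first moment M = |Σ|/6 = 3682.9167
R_c = M/A = 3682.9167/364.8750 = 10.0936 mm
θ = 205° = 3.577925 rad
V = θ·R_c·A = 3.577925·10.0936·364.8750 = 13177.199 mm³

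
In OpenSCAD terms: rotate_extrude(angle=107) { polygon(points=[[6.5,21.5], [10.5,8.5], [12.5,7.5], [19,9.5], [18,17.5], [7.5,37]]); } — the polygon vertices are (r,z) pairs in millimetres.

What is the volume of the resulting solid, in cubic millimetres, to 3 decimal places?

Profile (r,z), 6 vertices: (6.5,21.5) (10.5,8.5) (12.5,7.5) (19,9.5) (18,17.5) (7.5,37)
edge 0: (6.5,21.5)→(10.5,8.5)  cross = 6.5·8.5 − 10.5·21.5 = -170.5000; (r_i+r_j)·cross = 17·-170.5000 = -2898.5000
edge 1: (10.5,8.5)→(12.5,7.5)  cross = 10.5·7.5 − 12.5·8.5 = -27.5000; (r_i+r_j)·cross = 23·-27.5000 = -632.5000
edge 2: (12.5,7.5)→(19,9.5)  cross = 12.5·9.5 − 19·7.5 = -23.7500; (r_i+r_j)·cross = 31.5·-23.7500 = -748.1250
edge 3: (19,9.5)→(18,17.5)  cross = 19·17.5 − 18·9.5 = 161.5000; (r_i+r_j)·cross = 37·161.5000 = 5975.5000
edge 4: (18,17.5)→(7.5,37)  cross = 18·37 − 7.5·17.5 = 534.7500; (r_i+r_j)·cross = 25.5·534.7500 = 13636.1250
edge 5: (7.5,37)→(6.5,21.5)  cross = 7.5·21.5 − 6.5·37 = -79.2500; (r_i+r_j)·cross = 14·-79.2500 = -1109.5000
Σcross = 395.2500 → A = |Σcross|/2 = 197.6250 mm²
Σ(r_i+r_j)·cross = 14223.0000 → first moment M = |Σ|/6 = 2370.5000
R_c = M/A = 2370.5000/197.6250 = 11.9949 mm
θ = 107° = 1.867502 rad
V = θ·R_c·A = 1.867502·11.9949·197.6250 = 4426.914 mm³

Volume = 4426.914 mm³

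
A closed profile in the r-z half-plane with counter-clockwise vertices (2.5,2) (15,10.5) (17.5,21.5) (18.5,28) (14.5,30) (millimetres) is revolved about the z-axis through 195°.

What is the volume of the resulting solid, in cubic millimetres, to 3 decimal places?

Profile (r,z), 5 vertices: (2.5,2) (15,10.5) (17.5,21.5) (18.5,28) (14.5,30)
edge 0: (2.5,2)→(15,10.5)  cross = 2.5·10.5 − 15·2 = -3.7500; (r_i+r_j)·cross = 17.5·-3.7500 = -65.6250
edge 1: (15,10.5)→(17.5,21.5)  cross = 15·21.5 − 17.5·10.5 = 138.7500; (r_i+r_j)·cross = 32.5·138.7500 = 4509.3750
edge 2: (17.5,21.5)→(18.5,28)  cross = 17.5·28 − 18.5·21.5 = 92.2500; (r_i+r_j)·cross = 36·92.2500 = 3321.0000
edge 3: (18.5,28)→(14.5,30)  cross = 18.5·30 − 14.5·28 = 149.0000; (r_i+r_j)·cross = 33·149.0000 = 4917.0000
edge 4: (14.5,30)→(2.5,2)  cross = 14.5·2 − 2.5·30 = -46.0000; (r_i+r_j)·cross = 17·-46.0000 = -782.0000
Σcross = 330.2500 → A = |Σcross|/2 = 165.1250 mm²
Σ(r_i+r_j)·cross = 11899.7500 → first moment M = |Σ|/6 = 1983.2917
R_c = M/A = 1983.2917/165.1250 = 12.0109 mm
θ = 195° = 3.403392 rad
V = θ·R_c·A = 3.403392·12.0109·165.1250 = 6749.919 mm³

Volume = 6749.919 mm³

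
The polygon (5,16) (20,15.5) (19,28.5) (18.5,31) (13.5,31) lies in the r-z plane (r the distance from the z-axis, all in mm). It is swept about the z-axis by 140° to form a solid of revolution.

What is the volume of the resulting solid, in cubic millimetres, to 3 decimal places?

Profile (r,z), 5 vertices: (5,16) (20,15.5) (19,28.5) (18.5,31) (13.5,31)
edge 0: (5,16)→(20,15.5)  cross = 5·15.5 − 20·16 = -242.5000; (r_i+r_j)·cross = 25·-242.5000 = -6062.5000
edge 1: (20,15.5)→(19,28.5)  cross = 20·28.5 − 19·15.5 = 275.5000; (r_i+r_j)·cross = 39·275.5000 = 10744.5000
edge 2: (19,28.5)→(18.5,31)  cross = 19·31 − 18.5·28.5 = 61.7500; (r_i+r_j)·cross = 37.5·61.7500 = 2315.6250
edge 3: (18.5,31)→(13.5,31)  cross = 18.5·31 − 13.5·31 = 155.0000; (r_i+r_j)·cross = 32·155.0000 = 4960.0000
edge 4: (13.5,31)→(5,16)  cross = 13.5·16 − 5·31 = 61.0000; (r_i+r_j)·cross = 18.5·61.0000 = 1128.5000
Σcross = 310.7500 → A = |Σcross|/2 = 155.3750 mm²
Σ(r_i+r_j)·cross = 13086.1250 → first moment M = |Σ|/6 = 2181.0208
R_c = M/A = 2181.0208/155.3750 = 14.0371 mm
θ = 140° = 2.443461 rad
V = θ·R_c·A = 2.443461·14.0371·155.3750 = 5329.239 mm³

Volume = 5329.239 mm³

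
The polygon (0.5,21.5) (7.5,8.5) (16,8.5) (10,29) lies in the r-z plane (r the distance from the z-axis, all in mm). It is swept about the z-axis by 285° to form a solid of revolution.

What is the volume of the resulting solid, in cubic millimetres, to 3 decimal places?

Profile (r,z), 4 vertices: (0.5,21.5) (7.5,8.5) (16,8.5) (10,29)
edge 0: (0.5,21.5)→(7.5,8.5)  cross = 0.5·8.5 − 7.5·21.5 = -157.0000; (r_i+r_j)·cross = 8·-157.0000 = -1256.0000
edge 1: (7.5,8.5)→(16,8.5)  cross = 7.5·8.5 − 16·8.5 = -72.2500; (r_i+r_j)·cross = 23.5·-72.2500 = -1697.8750
edge 2: (16,8.5)→(10,29)  cross = 16·29 − 10·8.5 = 379.0000; (r_i+r_j)·cross = 26·379.0000 = 9854.0000
edge 3: (10,29)→(0.5,21.5)  cross = 10·21.5 − 0.5·29 = 200.5000; (r_i+r_j)·cross = 10.5·200.5000 = 2105.2500
Σcross = 350.2500 → A = |Σcross|/2 = 175.1250 mm²
Σ(r_i+r_j)·cross = 9005.3750 → first moment M = |Σ|/6 = 1500.8958
R_c = M/A = 1500.8958/175.1250 = 8.5704 mm
θ = 285° = 4.974188 rad
V = θ·R_c·A = 4.974188·8.5704·175.1250 = 7465.739 mm³

Volume = 7465.739 mm³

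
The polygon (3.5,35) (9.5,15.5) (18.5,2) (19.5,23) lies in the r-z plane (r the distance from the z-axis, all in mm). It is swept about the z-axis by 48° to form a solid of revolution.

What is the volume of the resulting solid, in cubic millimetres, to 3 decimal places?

Volume = 2432.116 mm³

Profile (r,z), 4 vertices: (3.5,35) (9.5,15.5) (18.5,2) (19.5,23)
edge 0: (3.5,35)→(9.5,15.5)  cross = 3.5·15.5 − 9.5·35 = -278.2500; (r_i+r_j)·cross = 13·-278.2500 = -3617.2500
edge 1: (9.5,15.5)→(18.5,2)  cross = 9.5·2 − 18.5·15.5 = -267.7500; (r_i+r_j)·cross = 28·-267.7500 = -7497.0000
edge 2: (18.5,2)→(19.5,23)  cross = 18.5·23 − 19.5·2 = 386.5000; (r_i+r_j)·cross = 38·386.5000 = 14687.0000
edge 3: (19.5,23)→(3.5,35)  cross = 19.5·35 − 3.5·23 = 602.0000; (r_i+r_j)·cross = 23·602.0000 = 13846.0000
Σcross = 442.5000 → A = |Σcross|/2 = 221.2500 mm²
Σ(r_i+r_j)·cross = 17418.7500 → first moment M = |Σ|/6 = 2903.1250
R_c = M/A = 2903.1250/221.2500 = 13.1215 mm
θ = 48° = 0.837758 rad
V = θ·R_c·A = 0.837758·13.1215·221.2500 = 2432.116 mm³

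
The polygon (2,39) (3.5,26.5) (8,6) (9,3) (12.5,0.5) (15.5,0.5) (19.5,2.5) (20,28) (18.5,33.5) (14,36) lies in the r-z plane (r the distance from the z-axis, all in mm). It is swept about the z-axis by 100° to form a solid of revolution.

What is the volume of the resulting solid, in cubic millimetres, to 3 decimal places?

Volume = 10625.637 mm³

Profile (r,z), 10 vertices: (2,39) (3.5,26.5) (8,6) (9,3) (12.5,0.5) (15.5,0.5) (19.5,2.5) (20,28) (18.5,33.5) (14,36)
edge 0: (2,39)→(3.5,26.5)  cross = 2·26.5 − 3.5·39 = -83.5000; (r_i+r_j)·cross = 5.5·-83.5000 = -459.2500
edge 1: (3.5,26.5)→(8,6)  cross = 3.5·6 − 8·26.5 = -191.0000; (r_i+r_j)·cross = 11.5·-191.0000 = -2196.5000
edge 2: (8,6)→(9,3)  cross = 8·3 − 9·6 = -30.0000; (r_i+r_j)·cross = 17·-30.0000 = -510.0000
edge 3: (9,3)→(12.5,0.5)  cross = 9·0.5 − 12.5·3 = -33.0000; (r_i+r_j)·cross = 21.5·-33.0000 = -709.5000
edge 4: (12.5,0.5)→(15.5,0.5)  cross = 12.5·0.5 − 15.5·0.5 = -1.5000; (r_i+r_j)·cross = 28·-1.5000 = -42.0000
edge 5: (15.5,0.5)→(19.5,2.5)  cross = 15.5·2.5 − 19.5·0.5 = 29.0000; (r_i+r_j)·cross = 35·29.0000 = 1015.0000
edge 6: (19.5,2.5)→(20,28)  cross = 19.5·28 − 20·2.5 = 496.0000; (r_i+r_j)·cross = 39.5·496.0000 = 19592.0000
edge 7: (20,28)→(18.5,33.5)  cross = 20·33.5 − 18.5·28 = 152.0000; (r_i+r_j)·cross = 38.5·152.0000 = 5852.0000
edge 8: (18.5,33.5)→(14,36)  cross = 18.5·36 − 14·33.5 = 197.0000; (r_i+r_j)·cross = 32.5·197.0000 = 6402.5000
edge 9: (14,36)→(2,39)  cross = 14·39 − 2·36 = 474.0000; (r_i+r_j)·cross = 16·474.0000 = 7584.0000
Σcross = 1009.0000 → A = |Σcross|/2 = 504.5000 mm²
Σ(r_i+r_j)·cross = 36528.2500 → first moment M = |Σ|/6 = 6088.0417
R_c = M/A = 6088.0417/504.5000 = 12.0675 mm
θ = 100° = 1.745329 rad
V = θ·R_c·A = 1.745329·12.0675·504.5000 = 10625.637 mm³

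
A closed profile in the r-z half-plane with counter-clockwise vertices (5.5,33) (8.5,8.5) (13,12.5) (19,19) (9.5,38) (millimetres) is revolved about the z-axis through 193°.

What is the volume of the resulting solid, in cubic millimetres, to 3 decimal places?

Volume = 7826.325 mm³

Profile (r,z), 5 vertices: (5.5,33) (8.5,8.5) (13,12.5) (19,19) (9.5,38)
edge 0: (5.5,33)→(8.5,8.5)  cross = 5.5·8.5 − 8.5·33 = -233.7500; (r_i+r_j)·cross = 14·-233.7500 = -3272.5000
edge 1: (8.5,8.5)→(13,12.5)  cross = 8.5·12.5 − 13·8.5 = -4.2500; (r_i+r_j)·cross = 21.5·-4.2500 = -91.3750
edge 2: (13,12.5)→(19,19)  cross = 13·19 − 19·12.5 = 9.5000; (r_i+r_j)·cross = 32·9.5000 = 304.0000
edge 3: (19,19)→(9.5,38)  cross = 19·38 − 9.5·19 = 541.5000; (r_i+r_j)·cross = 28.5·541.5000 = 15432.7500
edge 4: (9.5,38)→(5.5,33)  cross = 9.5·33 − 5.5·38 = 104.5000; (r_i+r_j)·cross = 15·104.5000 = 1567.5000
Σcross = 417.5000 → A = |Σcross|/2 = 208.7500 mm²
Σ(r_i+r_j)·cross = 13940.3750 → first moment M = |Σ|/6 = 2323.3958
R_c = M/A = 2323.3958/208.7500 = 11.1300 mm
θ = 193° = 3.368485 rad
V = θ·R_c·A = 3.368485·11.1300·208.7500 = 7826.325 mm³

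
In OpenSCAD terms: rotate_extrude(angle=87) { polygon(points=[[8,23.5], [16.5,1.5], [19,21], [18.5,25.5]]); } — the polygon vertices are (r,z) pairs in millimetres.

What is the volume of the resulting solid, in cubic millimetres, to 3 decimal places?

Volume = 2985.752 mm³

Profile (r,z), 4 vertices: (8,23.5) (16.5,1.5) (19,21) (18.5,25.5)
edge 0: (8,23.5)→(16.5,1.5)  cross = 8·1.5 − 16.5·23.5 = -375.7500; (r_i+r_j)·cross = 24.5·-375.7500 = -9205.8750
edge 1: (16.5,1.5)→(19,21)  cross = 16.5·21 − 19·1.5 = 318.0000; (r_i+r_j)·cross = 35.5·318.0000 = 11289.0000
edge 2: (19,21)→(18.5,25.5)  cross = 19·25.5 − 18.5·21 = 96.0000; (r_i+r_j)·cross = 37.5·96.0000 = 3600.0000
edge 3: (18.5,25.5)→(8,23.5)  cross = 18.5·23.5 − 8·25.5 = 230.7500; (r_i+r_j)·cross = 26.5·230.7500 = 6114.8750
Σcross = 269.0000 → A = |Σcross|/2 = 134.5000 mm²
Σ(r_i+r_j)·cross = 11798.0000 → first moment M = |Σ|/6 = 1966.3333
R_c = M/A = 1966.3333/134.5000 = 14.6196 mm
θ = 87° = 1.518436 rad
V = θ·R_c·A = 1.518436·14.6196·134.5000 = 2985.752 mm³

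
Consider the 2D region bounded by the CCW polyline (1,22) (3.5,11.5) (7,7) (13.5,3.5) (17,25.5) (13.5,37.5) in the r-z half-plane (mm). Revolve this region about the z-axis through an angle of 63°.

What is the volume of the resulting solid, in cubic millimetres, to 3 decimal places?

Volume = 3495.493 mm³

Profile (r,z), 6 vertices: (1,22) (3.5,11.5) (7,7) (13.5,3.5) (17,25.5) (13.5,37.5)
edge 0: (1,22)→(3.5,11.5)  cross = 1·11.5 − 3.5·22 = -65.5000; (r_i+r_j)·cross = 4.5·-65.5000 = -294.7500
edge 1: (3.5,11.5)→(7,7)  cross = 3.5·7 − 7·11.5 = -56.0000; (r_i+r_j)·cross = 10.5·-56.0000 = -588.0000
edge 2: (7,7)→(13.5,3.5)  cross = 7·3.5 − 13.5·7 = -70.0000; (r_i+r_j)·cross = 20.5·-70.0000 = -1435.0000
edge 3: (13.5,3.5)→(17,25.5)  cross = 13.5·25.5 − 17·3.5 = 284.7500; (r_i+r_j)·cross = 30.5·284.7500 = 8684.8750
edge 4: (17,25.5)→(13.5,37.5)  cross = 17·37.5 − 13.5·25.5 = 293.2500; (r_i+r_j)·cross = 30.5·293.2500 = 8944.1250
edge 5: (13.5,37.5)→(1,22)  cross = 13.5·22 − 1·37.5 = 259.5000; (r_i+r_j)·cross = 14.5·259.5000 = 3762.7500
Σcross = 646.0000 → A = |Σcross|/2 = 323.0000 mm²
Σ(r_i+r_j)·cross = 19074.0000 → first moment M = |Σ|/6 = 3179.0000
R_c = M/A = 3179.0000/323.0000 = 9.8421 mm
θ = 63° = 1.099557 rad
V = θ·R_c·A = 1.099557·9.8421·323.0000 = 3495.493 mm³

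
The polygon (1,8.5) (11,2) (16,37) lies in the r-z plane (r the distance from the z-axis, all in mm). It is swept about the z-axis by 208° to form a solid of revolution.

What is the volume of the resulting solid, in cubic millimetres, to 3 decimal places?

Volume = 6480.058 mm³

Profile (r,z), 3 vertices: (1,8.5) (11,2) (16,37)
edge 0: (1,8.5)→(11,2)  cross = 1·2 − 11·8.5 = -91.5000; (r_i+r_j)·cross = 12·-91.5000 = -1098.0000
edge 1: (11,2)→(16,37)  cross = 11·37 − 16·2 = 375.0000; (r_i+r_j)·cross = 27·375.0000 = 10125.0000
edge 2: (16,37)→(1,8.5)  cross = 16·8.5 − 1·37 = 99.0000; (r_i+r_j)·cross = 17·99.0000 = 1683.0000
Σcross = 382.5000 → A = |Σcross|/2 = 191.2500 mm²
Σ(r_i+r_j)·cross = 10710.0000 → first moment M = |Σ|/6 = 1785.0000
R_c = M/A = 1785.0000/191.2500 = 9.3333 mm
θ = 208° = 3.630285 rad
V = θ·R_c·A = 3.630285·9.3333·191.2500 = 6480.058 mm³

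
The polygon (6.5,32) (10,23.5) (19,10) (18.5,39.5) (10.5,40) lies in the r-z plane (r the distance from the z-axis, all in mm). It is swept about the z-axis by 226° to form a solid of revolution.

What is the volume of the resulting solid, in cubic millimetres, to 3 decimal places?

Volume = 12571.190 mm³

Profile (r,z), 5 vertices: (6.5,32) (10,23.5) (19,10) (18.5,39.5) (10.5,40)
edge 0: (6.5,32)→(10,23.5)  cross = 6.5·23.5 − 10·32 = -167.2500; (r_i+r_j)·cross = 16.5·-167.2500 = -2759.6250
edge 1: (10,23.5)→(19,10)  cross = 10·10 − 19·23.5 = -346.5000; (r_i+r_j)·cross = 29·-346.5000 = -10048.5000
edge 2: (19,10)→(18.5,39.5)  cross = 19·39.5 − 18.5·10 = 565.5000; (r_i+r_j)·cross = 37.5·565.5000 = 21206.2500
edge 3: (18.5,39.5)→(10.5,40)  cross = 18.5·40 − 10.5·39.5 = 325.2500; (r_i+r_j)·cross = 29·325.2500 = 9432.2500
edge 4: (10.5,40)→(6.5,32)  cross = 10.5·32 − 6.5·40 = 76.0000; (r_i+r_j)·cross = 17·76.0000 = 1292.0000
Σcross = 453.0000 → A = |Σcross|/2 = 226.5000 mm²
Σ(r_i+r_j)·cross = 19122.3750 → first moment M = |Σ|/6 = 3187.0625
R_c = M/A = 3187.0625/226.5000 = 14.0709 mm
θ = 226° = 3.944444 rad
V = θ·R_c·A = 3.944444·14.0709·226.5000 = 12571.190 mm³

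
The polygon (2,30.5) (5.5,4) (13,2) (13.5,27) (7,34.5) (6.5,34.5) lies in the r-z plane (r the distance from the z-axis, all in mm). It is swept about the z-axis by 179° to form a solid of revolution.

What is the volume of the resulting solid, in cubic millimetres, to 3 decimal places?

Profile (r,z), 6 vertices: (2,30.5) (5.5,4) (13,2) (13.5,27) (7,34.5) (6.5,34.5)
edge 0: (2,30.5)→(5.5,4)  cross = 2·4 − 5.5·30.5 = -159.7500; (r_i+r_j)·cross = 7.5·-159.7500 = -1198.1250
edge 1: (5.5,4)→(13,2)  cross = 5.5·2 − 13·4 = -41.0000; (r_i+r_j)·cross = 18.5·-41.0000 = -758.5000
edge 2: (13,2)→(13.5,27)  cross = 13·27 − 13.5·2 = 324.0000; (r_i+r_j)·cross = 26.5·324.0000 = 8586.0000
edge 3: (13.5,27)→(7,34.5)  cross = 13.5·34.5 − 7·27 = 276.7500; (r_i+r_j)·cross = 20.5·276.7500 = 5673.3750
edge 4: (7,34.5)→(6.5,34.5)  cross = 7·34.5 − 6.5·34.5 = 17.2500; (r_i+r_j)·cross = 13.5·17.2500 = 232.8750
edge 5: (6.5,34.5)→(2,30.5)  cross = 6.5·30.5 − 2·34.5 = 129.2500; (r_i+r_j)·cross = 8.5·129.2500 = 1098.6250
Σcross = 546.5000 → A = |Σcross|/2 = 273.2500 mm²
Σ(r_i+r_j)·cross = 13634.2500 → first moment M = |Σ|/6 = 2272.3750
R_c = M/A = 2272.3750/273.2500 = 8.3161 mm
θ = 179° = 3.124139 rad
V = θ·R_c·A = 3.124139·8.3161·273.2500 = 7099.216 mm³

Volume = 7099.216 mm³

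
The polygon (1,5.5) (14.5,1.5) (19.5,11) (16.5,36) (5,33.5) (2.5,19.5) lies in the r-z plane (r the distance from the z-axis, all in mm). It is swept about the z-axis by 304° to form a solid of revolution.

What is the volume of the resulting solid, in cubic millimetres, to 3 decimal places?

Volume = 26573.883 mm³

Profile (r,z), 6 vertices: (1,5.5) (14.5,1.5) (19.5,11) (16.5,36) (5,33.5) (2.5,19.5)
edge 0: (1,5.5)→(14.5,1.5)  cross = 1·1.5 − 14.5·5.5 = -78.2500; (r_i+r_j)·cross = 15.5·-78.2500 = -1212.8750
edge 1: (14.5,1.5)→(19.5,11)  cross = 14.5·11 − 19.5·1.5 = 130.2500; (r_i+r_j)·cross = 34·130.2500 = 4428.5000
edge 2: (19.5,11)→(16.5,36)  cross = 19.5·36 − 16.5·11 = 520.5000; (r_i+r_j)·cross = 36·520.5000 = 18738.0000
edge 3: (16.5,36)→(5,33.5)  cross = 16.5·33.5 − 5·36 = 372.7500; (r_i+r_j)·cross = 21.5·372.7500 = 8014.1250
edge 4: (5,33.5)→(2.5,19.5)  cross = 5·19.5 − 2.5·33.5 = 13.7500; (r_i+r_j)·cross = 7.5·13.7500 = 103.1250
edge 5: (2.5,19.5)→(1,5.5)  cross = 2.5·5.5 − 1·19.5 = -5.7500; (r_i+r_j)·cross = 3.5·-5.7500 = -20.1250
Σcross = 953.2500 → A = |Σcross|/2 = 476.6250 mm²
Σ(r_i+r_j)·cross = 30050.7500 → first moment M = |Σ|/6 = 5008.4583
R_c = M/A = 5008.4583/476.6250 = 10.5082 mm
θ = 304° = 5.305801 rad
V = θ·R_c·A = 5.305801·10.5082·476.6250 = 26573.883 mm³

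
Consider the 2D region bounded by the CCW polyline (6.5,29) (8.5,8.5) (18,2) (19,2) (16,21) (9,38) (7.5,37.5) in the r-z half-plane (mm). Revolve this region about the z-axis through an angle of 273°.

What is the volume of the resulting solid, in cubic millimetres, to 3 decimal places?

Profile (r,z), 7 vertices: (6.5,29) (8.5,8.5) (18,2) (19,2) (16,21) (9,38) (7.5,37.5)
edge 0: (6.5,29)→(8.5,8.5)  cross = 6.5·8.5 − 8.5·29 = -191.2500; (r_i+r_j)·cross = 15·-191.2500 = -2868.7500
edge 1: (8.5,8.5)→(18,2)  cross = 8.5·2 − 18·8.5 = -136.0000; (r_i+r_j)·cross = 26.5·-136.0000 = -3604.0000
edge 2: (18,2)→(19,2)  cross = 18·2 − 19·2 = -2.0000; (r_i+r_j)·cross = 37·-2.0000 = -74.0000
edge 3: (19,2)→(16,21)  cross = 19·21 − 16·2 = 367.0000; (r_i+r_j)·cross = 35·367.0000 = 12845.0000
edge 4: (16,21)→(9,38)  cross = 16·38 − 9·21 = 419.0000; (r_i+r_j)·cross = 25·419.0000 = 10475.0000
edge 5: (9,38)→(7.5,37.5)  cross = 9·37.5 − 7.5·38 = 52.5000; (r_i+r_j)·cross = 16.5·52.5000 = 866.2500
edge 6: (7.5,37.5)→(6.5,29)  cross = 7.5·29 − 6.5·37.5 = -26.2500; (r_i+r_j)·cross = 14·-26.2500 = -367.5000
Σcross = 483.0000 → A = |Σcross|/2 = 241.5000 mm²
Σ(r_i+r_j)·cross = 17272.0000 → first moment M = |Σ|/6 = 2878.6667
R_c = M/A = 2878.6667/241.5000 = 11.9199 mm
θ = 273° = 4.764749 rad
V = θ·R_c·A = 4.764749·11.9199·241.5000 = 13716.124 mm³

Volume = 13716.124 mm³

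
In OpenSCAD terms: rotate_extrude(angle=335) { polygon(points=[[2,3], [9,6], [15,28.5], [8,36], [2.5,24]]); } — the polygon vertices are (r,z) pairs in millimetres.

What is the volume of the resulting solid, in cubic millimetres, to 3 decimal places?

Volume = 11592.117 mm³

Profile (r,z), 5 vertices: (2,3) (9,6) (15,28.5) (8,36) (2.5,24)
edge 0: (2,3)→(9,6)  cross = 2·6 − 9·3 = -15.0000; (r_i+r_j)·cross = 11·-15.0000 = -165.0000
edge 1: (9,6)→(15,28.5)  cross = 9·28.5 − 15·6 = 166.5000; (r_i+r_j)·cross = 24·166.5000 = 3996.0000
edge 2: (15,28.5)→(8,36)  cross = 15·36 − 8·28.5 = 312.0000; (r_i+r_j)·cross = 23·312.0000 = 7176.0000
edge 3: (8,36)→(2.5,24)  cross = 8·24 − 2.5·36 = 102.0000; (r_i+r_j)·cross = 10.5·102.0000 = 1071.0000
edge 4: (2.5,24)→(2,3)  cross = 2.5·3 − 2·24 = -40.5000; (r_i+r_j)·cross = 4.5·-40.5000 = -182.2500
Σcross = 525.0000 → A = |Σcross|/2 = 262.5000 mm²
Σ(r_i+r_j)·cross = 11895.7500 → first moment M = |Σ|/6 = 1982.6250
R_c = M/A = 1982.6250/262.5000 = 7.5529 mm
θ = 335° = 5.846853 rad
V = θ·R_c·A = 5.846853·7.5529·262.5000 = 11592.117 mm³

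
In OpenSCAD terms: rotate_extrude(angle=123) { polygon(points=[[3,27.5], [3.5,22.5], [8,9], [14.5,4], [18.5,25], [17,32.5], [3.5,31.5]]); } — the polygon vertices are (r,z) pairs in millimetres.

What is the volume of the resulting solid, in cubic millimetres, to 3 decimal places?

Volume = 7271.685 mm³

Profile (r,z), 7 vertices: (3,27.5) (3.5,22.5) (8,9) (14.5,4) (18.5,25) (17,32.5) (3.5,31.5)
edge 0: (3,27.5)→(3.5,22.5)  cross = 3·22.5 − 3.5·27.5 = -28.7500; (r_i+r_j)·cross = 6.5·-28.7500 = -186.8750
edge 1: (3.5,22.5)→(8,9)  cross = 3.5·9 − 8·22.5 = -148.5000; (r_i+r_j)·cross = 11.5·-148.5000 = -1707.7500
edge 2: (8,9)→(14.5,4)  cross = 8·4 − 14.5·9 = -98.5000; (r_i+r_j)·cross = 22.5·-98.5000 = -2216.2500
edge 3: (14.5,4)→(18.5,25)  cross = 14.5·25 − 18.5·4 = 288.5000; (r_i+r_j)·cross = 33·288.5000 = 9520.5000
edge 4: (18.5,25)→(17,32.5)  cross = 18.5·32.5 − 17·25 = 176.2500; (r_i+r_j)·cross = 35.5·176.2500 = 6256.8750
edge 5: (17,32.5)→(3.5,31.5)  cross = 17·31.5 − 3.5·32.5 = 421.7500; (r_i+r_j)·cross = 20.5·421.7500 = 8645.8750
edge 6: (3.5,31.5)→(3,27.5)  cross = 3.5·27.5 − 3·31.5 = 1.7500; (r_i+r_j)·cross = 6.5·1.7500 = 11.3750
Σcross = 612.5000 → A = |Σcross|/2 = 306.2500 mm²
Σ(r_i+r_j)·cross = 20323.7500 → first moment M = |Σ|/6 = 3387.2917
R_c = M/A = 3387.2917/306.2500 = 11.0605 mm
θ = 123° = 2.146755 rad
V = θ·R_c·A = 2.146755·11.0605·306.2500 = 7271.685 mm³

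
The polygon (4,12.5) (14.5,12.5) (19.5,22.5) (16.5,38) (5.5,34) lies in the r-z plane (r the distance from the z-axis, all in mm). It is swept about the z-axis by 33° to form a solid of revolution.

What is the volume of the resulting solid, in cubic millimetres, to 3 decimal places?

Volume = 1995.985 mm³

Profile (r,z), 5 vertices: (4,12.5) (14.5,12.5) (19.5,22.5) (16.5,38) (5.5,34)
edge 0: (4,12.5)→(14.5,12.5)  cross = 4·12.5 − 14.5·12.5 = -131.2500; (r_i+r_j)·cross = 18.5·-131.2500 = -2428.1250
edge 1: (14.5,12.5)→(19.5,22.5)  cross = 14.5·22.5 − 19.5·12.5 = 82.5000; (r_i+r_j)·cross = 34·82.5000 = 2805.0000
edge 2: (19.5,22.5)→(16.5,38)  cross = 19.5·38 − 16.5·22.5 = 369.7500; (r_i+r_j)·cross = 36·369.7500 = 13311.0000
edge 3: (16.5,38)→(5.5,34)  cross = 16.5·34 − 5.5·38 = 352.0000; (r_i+r_j)·cross = 22·352.0000 = 7744.0000
edge 4: (5.5,34)→(4,12.5)  cross = 5.5·12.5 − 4·34 = -67.2500; (r_i+r_j)·cross = 9.5·-67.2500 = -638.8750
Σcross = 605.7500 → A = |Σcross|/2 = 302.8750 mm²
Σ(r_i+r_j)·cross = 20793.0000 → first moment M = |Σ|/6 = 3465.5000
R_c = M/A = 3465.5000/302.8750 = 11.4420 mm
θ = 33° = 0.575959 rad
V = θ·R_c·A = 0.575959·11.4420·302.8750 = 1995.985 mm³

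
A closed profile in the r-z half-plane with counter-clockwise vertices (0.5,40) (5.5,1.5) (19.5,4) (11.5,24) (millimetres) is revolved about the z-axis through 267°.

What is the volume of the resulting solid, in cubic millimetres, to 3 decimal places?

Volume = 13173.320 mm³

Profile (r,z), 4 vertices: (0.5,40) (5.5,1.5) (19.5,4) (11.5,24)
edge 0: (0.5,40)→(5.5,1.5)  cross = 0.5·1.5 − 5.5·40 = -219.2500; (r_i+r_j)·cross = 6·-219.2500 = -1315.5000
edge 1: (5.5,1.5)→(19.5,4)  cross = 5.5·4 − 19.5·1.5 = -7.2500; (r_i+r_j)·cross = 25·-7.2500 = -181.2500
edge 2: (19.5,4)→(11.5,24)  cross = 19.5·24 − 11.5·4 = 422.0000; (r_i+r_j)·cross = 31·422.0000 = 13082.0000
edge 3: (11.5,24)→(0.5,40)  cross = 11.5·40 − 0.5·24 = 448.0000; (r_i+r_j)·cross = 12·448.0000 = 5376.0000
Σcross = 643.5000 → A = |Σcross|/2 = 321.7500 mm²
Σ(r_i+r_j)·cross = 16961.2500 → first moment M = |Σ|/6 = 2826.8750
R_c = M/A = 2826.8750/321.7500 = 8.7859 mm
θ = 267° = 4.660029 rad
V = θ·R_c·A = 4.660029·8.7859·321.7500 = 13173.320 mm³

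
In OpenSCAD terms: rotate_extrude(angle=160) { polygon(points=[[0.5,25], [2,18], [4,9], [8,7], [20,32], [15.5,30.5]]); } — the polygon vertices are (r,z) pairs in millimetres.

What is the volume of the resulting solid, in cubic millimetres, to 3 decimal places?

Profile (r,z), 6 vertices: (0.5,25) (2,18) (4,9) (8,7) (20,32) (15.5,30.5)
edge 0: (0.5,25)→(2,18)  cross = 0.5·18 − 2·25 = -41.0000; (r_i+r_j)·cross = 2.5·-41.0000 = -102.5000
edge 1: (2,18)→(4,9)  cross = 2·9 − 4·18 = -54.0000; (r_i+r_j)·cross = 6·-54.0000 = -324.0000
edge 2: (4,9)→(8,7)  cross = 4·7 − 8·9 = -44.0000; (r_i+r_j)·cross = 12·-44.0000 = -528.0000
edge 3: (8,7)→(20,32)  cross = 8·32 − 20·7 = 116.0000; (r_i+r_j)·cross = 28·116.0000 = 3248.0000
edge 4: (20,32)→(15.5,30.5)  cross = 20·30.5 − 15.5·32 = 114.0000; (r_i+r_j)·cross = 35.5·114.0000 = 4047.0000
edge 5: (15.5,30.5)→(0.5,25)  cross = 15.5·25 − 0.5·30.5 = 372.2500; (r_i+r_j)·cross = 16·372.2500 = 5956.0000
Σcross = 463.2500 → A = |Σcross|/2 = 231.6250 mm²
Σ(r_i+r_j)·cross = 12296.5000 → first moment M = |Σ|/6 = 2049.4167
R_c = M/A = 2049.4167/231.6250 = 8.8480 mm
θ = 160° = 2.792527 rad
V = θ·R_c·A = 2.792527·8.8480·231.6250 = 5723.051 mm³

Volume = 5723.051 mm³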